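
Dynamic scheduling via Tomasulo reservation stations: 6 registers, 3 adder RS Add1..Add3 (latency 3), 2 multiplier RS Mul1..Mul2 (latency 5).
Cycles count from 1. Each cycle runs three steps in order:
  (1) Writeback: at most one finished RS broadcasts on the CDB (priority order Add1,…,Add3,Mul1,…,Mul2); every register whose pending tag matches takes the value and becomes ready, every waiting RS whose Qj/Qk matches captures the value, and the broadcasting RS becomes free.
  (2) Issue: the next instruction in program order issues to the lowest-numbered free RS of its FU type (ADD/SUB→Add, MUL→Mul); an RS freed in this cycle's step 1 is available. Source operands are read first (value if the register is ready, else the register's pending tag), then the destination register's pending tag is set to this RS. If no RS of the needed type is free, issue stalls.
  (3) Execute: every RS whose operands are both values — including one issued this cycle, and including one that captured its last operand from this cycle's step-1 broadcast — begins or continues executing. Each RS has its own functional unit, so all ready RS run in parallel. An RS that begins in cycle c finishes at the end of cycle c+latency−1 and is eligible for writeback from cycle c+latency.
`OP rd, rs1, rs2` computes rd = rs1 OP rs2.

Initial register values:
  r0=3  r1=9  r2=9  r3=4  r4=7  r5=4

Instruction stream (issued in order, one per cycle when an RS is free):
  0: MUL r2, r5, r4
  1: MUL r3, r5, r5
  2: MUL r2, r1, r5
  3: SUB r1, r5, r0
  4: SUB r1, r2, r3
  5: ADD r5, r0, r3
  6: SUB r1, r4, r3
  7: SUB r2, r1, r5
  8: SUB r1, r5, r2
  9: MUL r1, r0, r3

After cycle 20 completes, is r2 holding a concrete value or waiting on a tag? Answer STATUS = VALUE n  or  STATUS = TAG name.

c1: issue MUL r2<-Mul1 | r0:3,r1:9,r2:Mul1,r3:4,r4:7,r5:4
c2: issue MUL r3<-Mul2 | r0:3,r1:9,r2:Mul1,r3:Mul2,r4:7,r5:4
c3: stall | r0:3,r1:9,r2:Mul1,r3:Mul2,r4:7,r5:4
c4: stall | r0:3,r1:9,r2:Mul1,r3:Mul2,r4:7,r5:4
c5: stall | r0:3,r1:9,r2:Mul1,r3:Mul2,r4:7,r5:4
c6: CDB Mul1=28; issue MUL r2<-Mul1 | r0:3,r1:9,r2:Mul1,r3:Mul2,r4:7,r5:4
c7: CDB Mul2=16; issue SUB r1<-Add1 | r0:3,r1:Add1,r2:Mul1,r3:16,r4:7,r5:4
c8: issue SUB r1<-Add2 | r0:3,r1:Add2,r2:Mul1,r3:16,r4:7,r5:4
c9: issue ADD r5<-Add3 | r0:3,r1:Add2,r2:Mul1,r3:16,r4:7,r5:Add3
c10: CDB Add1=1; issue SUB r1<-Add1 | r0:3,r1:Add1,r2:Mul1,r3:16,r4:7,r5:Add3
c11: CDB Mul1=36; stall | r0:3,r1:Add1,r2:36,r3:16,r4:7,r5:Add3
c12: CDB Add3=19; issue SUB r2<-Add3 | r0:3,r1:Add1,r2:Add3,r3:16,r4:7,r5:19
c13: CDB Add1=-9; issue SUB r1<-Add1 | r0:3,r1:Add1,r2:Add3,r3:16,r4:7,r5:19
c14: CDB Add2=20; issue MUL r1<-Mul1 | r0:3,r1:Mul1,r2:Add3,r3:16,r4:7,r5:19
c15: - | r0:3,r1:Mul1,r2:Add3,r3:16,r4:7,r5:19
c16: CDB Add3=-28 | r0:3,r1:Mul1,r2:-28,r3:16,r4:7,r5:19
c17: - | r0:3,r1:Mul1,r2:-28,r3:16,r4:7,r5:19
c18: - | r0:3,r1:Mul1,r2:-28,r3:16,r4:7,r5:19
c19: CDB Add1=47 | r0:3,r1:Mul1,r2:-28,r3:16,r4:7,r5:19
c20: CDB Mul1=48 | r0:3,r1:48,r2:-28,r3:16,r4:7,r5:19

STATUS = VALUE -28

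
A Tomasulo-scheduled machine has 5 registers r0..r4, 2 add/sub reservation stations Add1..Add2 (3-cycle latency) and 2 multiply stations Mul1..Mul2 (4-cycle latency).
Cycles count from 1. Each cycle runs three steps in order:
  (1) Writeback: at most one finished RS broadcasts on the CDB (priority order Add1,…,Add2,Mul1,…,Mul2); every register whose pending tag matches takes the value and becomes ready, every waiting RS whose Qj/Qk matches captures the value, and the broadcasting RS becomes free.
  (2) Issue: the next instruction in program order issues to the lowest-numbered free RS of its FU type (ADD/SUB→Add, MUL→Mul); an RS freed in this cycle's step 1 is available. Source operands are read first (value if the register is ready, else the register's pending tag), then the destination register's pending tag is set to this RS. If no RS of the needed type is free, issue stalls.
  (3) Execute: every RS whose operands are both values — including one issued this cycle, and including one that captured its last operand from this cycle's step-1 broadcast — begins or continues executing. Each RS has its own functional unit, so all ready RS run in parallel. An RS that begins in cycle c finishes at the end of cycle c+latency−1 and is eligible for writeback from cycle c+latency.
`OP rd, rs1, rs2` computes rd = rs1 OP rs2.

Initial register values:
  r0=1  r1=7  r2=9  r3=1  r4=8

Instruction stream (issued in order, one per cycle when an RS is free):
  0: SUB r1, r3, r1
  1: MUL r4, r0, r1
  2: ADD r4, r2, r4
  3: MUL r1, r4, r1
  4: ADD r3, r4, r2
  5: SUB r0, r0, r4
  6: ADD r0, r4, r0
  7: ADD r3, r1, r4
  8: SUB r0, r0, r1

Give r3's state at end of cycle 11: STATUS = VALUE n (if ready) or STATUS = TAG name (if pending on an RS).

STATUS = TAG Add1

cycle 1: issue SUB r1<-Add1 // r0:1,r1:Add1,r2:9,r3:1,r4:8
cycle 2: issue MUL r4<-Mul1 // r0:1,r1:Add1,r2:9,r3:1,r4:Mul1
cycle 3: issue ADD r4<-Add2 // r0:1,r1:Add1,r2:9,r3:1,r4:Add2
cycle 4: CDB Add1=-6; issue MUL r1<-Mul2 // r0:1,r1:Mul2,r2:9,r3:1,r4:Add2
cycle 5: issue ADD r3<-Add1 // r0:1,r1:Mul2,r2:9,r3:Add1,r4:Add2
cycle 6: stall // r0:1,r1:Mul2,r2:9,r3:Add1,r4:Add2
cycle 7: stall // r0:1,r1:Mul2,r2:9,r3:Add1,r4:Add2
cycle 8: CDB Mul1=-6; stall // r0:1,r1:Mul2,r2:9,r3:Add1,r4:Add2
cycle 9: stall // r0:1,r1:Mul2,r2:9,r3:Add1,r4:Add2
cycle 10: stall // r0:1,r1:Mul2,r2:9,r3:Add1,r4:Add2
cycle 11: CDB Add2=3; issue SUB r0<-Add2 // r0:Add2,r1:Mul2,r2:9,r3:Add1,r4:3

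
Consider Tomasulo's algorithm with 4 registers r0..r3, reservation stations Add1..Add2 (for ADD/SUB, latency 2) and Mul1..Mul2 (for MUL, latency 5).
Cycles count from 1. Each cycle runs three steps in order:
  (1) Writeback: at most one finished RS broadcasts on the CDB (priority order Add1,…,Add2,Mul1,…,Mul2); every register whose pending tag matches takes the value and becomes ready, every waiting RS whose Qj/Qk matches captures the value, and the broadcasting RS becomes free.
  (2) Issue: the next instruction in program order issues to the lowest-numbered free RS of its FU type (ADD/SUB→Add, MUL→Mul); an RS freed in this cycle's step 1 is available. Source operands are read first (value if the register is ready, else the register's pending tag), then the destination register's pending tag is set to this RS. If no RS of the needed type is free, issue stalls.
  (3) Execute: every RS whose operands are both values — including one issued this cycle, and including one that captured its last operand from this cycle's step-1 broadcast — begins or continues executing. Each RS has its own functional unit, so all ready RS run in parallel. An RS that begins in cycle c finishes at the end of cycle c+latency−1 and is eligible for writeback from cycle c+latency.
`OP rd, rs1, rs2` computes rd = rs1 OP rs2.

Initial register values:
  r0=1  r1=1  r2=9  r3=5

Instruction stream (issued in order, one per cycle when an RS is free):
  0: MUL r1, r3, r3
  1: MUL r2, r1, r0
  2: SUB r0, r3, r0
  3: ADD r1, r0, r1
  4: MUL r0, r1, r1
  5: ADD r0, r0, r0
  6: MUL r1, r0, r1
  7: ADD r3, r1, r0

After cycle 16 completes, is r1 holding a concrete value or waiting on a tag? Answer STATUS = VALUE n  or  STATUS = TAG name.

STATUS = TAG Mul2

cycle 1: issue MUL r1<-Mul1 // r0:1,r1:Mul1,r2:9,r3:5
cycle 2: issue MUL r2<-Mul2 // r0:1,r1:Mul1,r2:Mul2,r3:5
cycle 3: issue SUB r0<-Add1 // r0:Add1,r1:Mul1,r2:Mul2,r3:5
cycle 4: issue ADD r1<-Add2 // r0:Add1,r1:Add2,r2:Mul2,r3:5
cycle 5: CDB Add1=4; stall // r0:4,r1:Add2,r2:Mul2,r3:5
cycle 6: CDB Mul1=25; issue MUL r0<-Mul1 // r0:Mul1,r1:Add2,r2:Mul2,r3:5
cycle 7: issue ADD r0<-Add1 // r0:Add1,r1:Add2,r2:Mul2,r3:5
cycle 8: CDB Add2=29; stall // r0:Add1,r1:29,r2:Mul2,r3:5
cycle 9: stall // r0:Add1,r1:29,r2:Mul2,r3:5
cycle 10: stall // r0:Add1,r1:29,r2:Mul2,r3:5
cycle 11: CDB Mul2=25; issue MUL r1<-Mul2 // r0:Add1,r1:Mul2,r2:25,r3:5
cycle 12: issue ADD r3<-Add2 // r0:Add1,r1:Mul2,r2:25,r3:Add2
cycle 13: CDB Mul1=841 // r0:Add1,r1:Mul2,r2:25,r3:Add2
cycle 14: - // r0:Add1,r1:Mul2,r2:25,r3:Add2
cycle 15: CDB Add1=1682 // r0:1682,r1:Mul2,r2:25,r3:Add2
cycle 16: - // r0:1682,r1:Mul2,r2:25,r3:Add2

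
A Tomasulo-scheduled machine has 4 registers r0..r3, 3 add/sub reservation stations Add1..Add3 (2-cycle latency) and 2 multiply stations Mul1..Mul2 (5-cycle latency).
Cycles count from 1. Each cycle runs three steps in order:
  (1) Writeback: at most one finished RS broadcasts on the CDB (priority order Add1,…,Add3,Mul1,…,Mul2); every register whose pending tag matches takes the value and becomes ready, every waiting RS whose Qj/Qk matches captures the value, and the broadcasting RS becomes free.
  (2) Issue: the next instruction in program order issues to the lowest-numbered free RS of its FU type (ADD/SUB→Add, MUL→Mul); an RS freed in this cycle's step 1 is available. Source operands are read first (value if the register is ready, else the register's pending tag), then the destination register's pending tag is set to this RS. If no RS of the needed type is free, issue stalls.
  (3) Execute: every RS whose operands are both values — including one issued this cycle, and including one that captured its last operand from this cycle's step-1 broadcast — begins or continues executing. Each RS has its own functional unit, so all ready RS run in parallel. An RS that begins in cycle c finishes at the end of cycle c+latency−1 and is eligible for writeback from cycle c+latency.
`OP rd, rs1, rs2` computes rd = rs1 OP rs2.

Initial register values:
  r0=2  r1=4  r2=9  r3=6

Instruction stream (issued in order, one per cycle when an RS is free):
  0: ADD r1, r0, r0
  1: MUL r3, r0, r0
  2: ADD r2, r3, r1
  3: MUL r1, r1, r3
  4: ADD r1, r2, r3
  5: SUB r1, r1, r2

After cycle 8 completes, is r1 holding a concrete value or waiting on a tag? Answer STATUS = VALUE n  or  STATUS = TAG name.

STATUS = TAG Add3

  c1: issue ADD r1<-Add1  regs: r0:2,r1:Add1,r2:9,r3:6
  c2: issue MUL r3<-Mul1  regs: r0:2,r1:Add1,r2:9,r3:Mul1
  c3: CDB Add1=4; issue ADD r2<-Add1  regs: r0:2,r1:4,r2:Add1,r3:Mul1
  c4: issue MUL r1<-Mul2  regs: r0:2,r1:Mul2,r2:Add1,r3:Mul1
  c5: issue ADD r1<-Add2  regs: r0:2,r1:Add2,r2:Add1,r3:Mul1
  c6: issue SUB r1<-Add3  regs: r0:2,r1:Add3,r2:Add1,r3:Mul1
  c7: CDB Mul1=4  regs: r0:2,r1:Add3,r2:Add1,r3:4
  c8: -  regs: r0:2,r1:Add3,r2:Add1,r3:4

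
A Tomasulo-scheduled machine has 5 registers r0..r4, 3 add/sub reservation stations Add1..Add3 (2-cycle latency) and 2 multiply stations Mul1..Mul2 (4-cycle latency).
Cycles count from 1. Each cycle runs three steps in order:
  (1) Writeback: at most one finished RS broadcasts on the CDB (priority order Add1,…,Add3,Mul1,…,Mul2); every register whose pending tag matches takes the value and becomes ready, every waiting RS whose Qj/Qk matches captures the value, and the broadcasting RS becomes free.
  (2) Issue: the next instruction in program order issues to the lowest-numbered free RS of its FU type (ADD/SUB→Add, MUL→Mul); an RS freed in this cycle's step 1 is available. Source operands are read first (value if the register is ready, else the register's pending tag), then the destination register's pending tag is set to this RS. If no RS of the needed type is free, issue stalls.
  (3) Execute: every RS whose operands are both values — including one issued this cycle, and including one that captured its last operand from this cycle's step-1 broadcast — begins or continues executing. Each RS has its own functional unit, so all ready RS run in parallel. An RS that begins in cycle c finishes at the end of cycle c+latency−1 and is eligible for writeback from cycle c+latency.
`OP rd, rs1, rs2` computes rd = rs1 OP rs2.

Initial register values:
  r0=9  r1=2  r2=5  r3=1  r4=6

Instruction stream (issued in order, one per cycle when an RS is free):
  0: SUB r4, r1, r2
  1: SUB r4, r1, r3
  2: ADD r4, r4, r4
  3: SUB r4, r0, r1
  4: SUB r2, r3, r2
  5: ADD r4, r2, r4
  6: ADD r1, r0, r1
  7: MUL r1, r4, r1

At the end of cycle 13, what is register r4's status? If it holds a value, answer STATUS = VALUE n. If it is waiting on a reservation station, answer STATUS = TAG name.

STATUS = VALUE 3

c1: issue SUB r4<-Add1 | r0:9,r1:2,r2:5,r3:1,r4:Add1
c2: issue SUB r4<-Add2 | r0:9,r1:2,r2:5,r3:1,r4:Add2
c3: CDB Add1=-3; issue ADD r4<-Add1 | r0:9,r1:2,r2:5,r3:1,r4:Add1
c4: CDB Add2=1; issue SUB r4<-Add2 | r0:9,r1:2,r2:5,r3:1,r4:Add2
c5: issue SUB r2<-Add3 | r0:9,r1:2,r2:Add3,r3:1,r4:Add2
c6: CDB Add1=2; issue ADD r4<-Add1 | r0:9,r1:2,r2:Add3,r3:1,r4:Add1
c7: CDB Add2=7; issue ADD r1<-Add2 | r0:9,r1:Add2,r2:Add3,r3:1,r4:Add1
c8: CDB Add3=-4; issue MUL r1<-Mul1 | r0:9,r1:Mul1,r2:-4,r3:1,r4:Add1
c9: CDB Add2=11 | r0:9,r1:Mul1,r2:-4,r3:1,r4:Add1
c10: CDB Add1=3 | r0:9,r1:Mul1,r2:-4,r3:1,r4:3
c11: - | r0:9,r1:Mul1,r2:-4,r3:1,r4:3
c12: - | r0:9,r1:Mul1,r2:-4,r3:1,r4:3
c13: - | r0:9,r1:Mul1,r2:-4,r3:1,r4:3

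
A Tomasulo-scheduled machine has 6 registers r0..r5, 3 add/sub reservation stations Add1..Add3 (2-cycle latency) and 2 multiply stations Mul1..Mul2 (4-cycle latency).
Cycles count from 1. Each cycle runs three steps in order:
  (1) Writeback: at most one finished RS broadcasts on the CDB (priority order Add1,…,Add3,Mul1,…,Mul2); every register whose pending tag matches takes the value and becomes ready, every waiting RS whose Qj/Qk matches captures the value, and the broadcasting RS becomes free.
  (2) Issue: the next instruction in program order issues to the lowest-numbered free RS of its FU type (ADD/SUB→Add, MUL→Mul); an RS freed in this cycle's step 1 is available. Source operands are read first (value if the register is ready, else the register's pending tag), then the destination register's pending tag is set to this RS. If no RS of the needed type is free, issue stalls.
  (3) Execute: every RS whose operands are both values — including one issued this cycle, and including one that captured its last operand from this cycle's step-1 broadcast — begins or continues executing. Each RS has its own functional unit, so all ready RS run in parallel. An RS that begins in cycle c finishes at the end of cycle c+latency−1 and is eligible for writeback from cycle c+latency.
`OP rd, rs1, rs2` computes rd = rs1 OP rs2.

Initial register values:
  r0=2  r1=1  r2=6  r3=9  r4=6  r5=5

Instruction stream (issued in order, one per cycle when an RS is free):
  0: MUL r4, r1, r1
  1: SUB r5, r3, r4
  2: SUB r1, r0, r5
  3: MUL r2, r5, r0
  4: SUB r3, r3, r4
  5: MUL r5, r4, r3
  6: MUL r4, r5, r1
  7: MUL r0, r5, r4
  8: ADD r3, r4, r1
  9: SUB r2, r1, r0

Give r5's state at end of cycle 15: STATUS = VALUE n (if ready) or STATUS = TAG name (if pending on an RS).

c1: issue MUL r4<-Mul1 | r0:2,r1:1,r2:6,r3:9,r4:Mul1,r5:5
c2: issue SUB r5<-Add1 | r0:2,r1:1,r2:6,r3:9,r4:Mul1,r5:Add1
c3: issue SUB r1<-Add2 | r0:2,r1:Add2,r2:6,r3:9,r4:Mul1,r5:Add1
c4: issue MUL r2<-Mul2 | r0:2,r1:Add2,r2:Mul2,r3:9,r4:Mul1,r5:Add1
c5: CDB Mul1=1; issue SUB r3<-Add3 | r0:2,r1:Add2,r2:Mul2,r3:Add3,r4:1,r5:Add1
c6: issue MUL r5<-Mul1 | r0:2,r1:Add2,r2:Mul2,r3:Add3,r4:1,r5:Mul1
c7: CDB Add1=8; stall | r0:2,r1:Add2,r2:Mul2,r3:Add3,r4:1,r5:Mul1
c8: CDB Add3=8; stall | r0:2,r1:Add2,r2:Mul2,r3:8,r4:1,r5:Mul1
c9: CDB Add2=-6; stall | r0:2,r1:-6,r2:Mul2,r3:8,r4:1,r5:Mul1
c10: stall | r0:2,r1:-6,r2:Mul2,r3:8,r4:1,r5:Mul1
c11: CDB Mul2=16; issue MUL r4<-Mul2 | r0:2,r1:-6,r2:16,r3:8,r4:Mul2,r5:Mul1
c12: CDB Mul1=8; issue MUL r0<-Mul1 | r0:Mul1,r1:-6,r2:16,r3:8,r4:Mul2,r5:8
c13: issue ADD r3<-Add1 | r0:Mul1,r1:-6,r2:16,r3:Add1,r4:Mul2,r5:8
c14: issue SUB r2<-Add2 | r0:Mul1,r1:-6,r2:Add2,r3:Add1,r4:Mul2,r5:8
c15: - | r0:Mul1,r1:-6,r2:Add2,r3:Add1,r4:Mul2,r5:8

STATUS = VALUE 8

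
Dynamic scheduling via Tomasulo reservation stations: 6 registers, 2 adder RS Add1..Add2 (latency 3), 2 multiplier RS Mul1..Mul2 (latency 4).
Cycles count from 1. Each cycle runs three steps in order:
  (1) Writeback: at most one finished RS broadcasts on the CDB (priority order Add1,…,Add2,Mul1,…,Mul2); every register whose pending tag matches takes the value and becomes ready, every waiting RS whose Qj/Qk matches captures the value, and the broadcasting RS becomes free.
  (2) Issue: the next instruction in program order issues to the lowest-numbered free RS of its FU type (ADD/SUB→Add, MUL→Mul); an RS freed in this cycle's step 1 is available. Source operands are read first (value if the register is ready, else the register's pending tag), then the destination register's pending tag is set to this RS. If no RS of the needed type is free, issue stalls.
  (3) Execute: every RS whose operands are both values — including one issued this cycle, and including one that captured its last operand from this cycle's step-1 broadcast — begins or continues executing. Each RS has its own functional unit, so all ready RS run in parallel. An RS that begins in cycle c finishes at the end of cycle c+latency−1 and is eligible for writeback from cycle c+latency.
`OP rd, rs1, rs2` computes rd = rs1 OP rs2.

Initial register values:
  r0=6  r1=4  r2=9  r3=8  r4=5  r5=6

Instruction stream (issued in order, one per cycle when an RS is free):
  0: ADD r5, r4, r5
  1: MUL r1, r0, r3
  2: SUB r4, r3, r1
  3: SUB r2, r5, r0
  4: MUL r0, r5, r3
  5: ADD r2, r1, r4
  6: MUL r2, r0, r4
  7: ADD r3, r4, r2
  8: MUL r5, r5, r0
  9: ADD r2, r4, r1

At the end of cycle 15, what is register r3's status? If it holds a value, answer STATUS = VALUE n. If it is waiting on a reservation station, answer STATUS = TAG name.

STATUS = TAG Add2

c1: issue ADD r5<-Add1 | r0:6,r1:4,r2:9,r3:8,r4:5,r5:Add1
c2: issue MUL r1<-Mul1 | r0:6,r1:Mul1,r2:9,r3:8,r4:5,r5:Add1
c3: issue SUB r4<-Add2 | r0:6,r1:Mul1,r2:9,r3:8,r4:Add2,r5:Add1
c4: CDB Add1=11; issue SUB r2<-Add1 | r0:6,r1:Mul1,r2:Add1,r3:8,r4:Add2,r5:11
c5: issue MUL r0<-Mul2 | r0:Mul2,r1:Mul1,r2:Add1,r3:8,r4:Add2,r5:11
c6: CDB Mul1=48; stall | r0:Mul2,r1:48,r2:Add1,r3:8,r4:Add2,r5:11
c7: CDB Add1=5; issue ADD r2<-Add1 | r0:Mul2,r1:48,r2:Add1,r3:8,r4:Add2,r5:11
c8: issue MUL r2<-Mul1 | r0:Mul2,r1:48,r2:Mul1,r3:8,r4:Add2,r5:11
c9: CDB Add2=-40; issue ADD r3<-Add2 | r0:Mul2,r1:48,r2:Mul1,r3:Add2,r4:-40,r5:11
c10: CDB Mul2=88; issue MUL r5<-Mul2 | r0:88,r1:48,r2:Mul1,r3:Add2,r4:-40,r5:Mul2
c11: stall | r0:88,r1:48,r2:Mul1,r3:Add2,r4:-40,r5:Mul2
c12: CDB Add1=8; issue ADD r2<-Add1 | r0:88,r1:48,r2:Add1,r3:Add2,r4:-40,r5:Mul2
c13: - | r0:88,r1:48,r2:Add1,r3:Add2,r4:-40,r5:Mul2
c14: CDB Mul1=-3520 | r0:88,r1:48,r2:Add1,r3:Add2,r4:-40,r5:Mul2
c15: CDB Add1=8 | r0:88,r1:48,r2:8,r3:Add2,r4:-40,r5:Mul2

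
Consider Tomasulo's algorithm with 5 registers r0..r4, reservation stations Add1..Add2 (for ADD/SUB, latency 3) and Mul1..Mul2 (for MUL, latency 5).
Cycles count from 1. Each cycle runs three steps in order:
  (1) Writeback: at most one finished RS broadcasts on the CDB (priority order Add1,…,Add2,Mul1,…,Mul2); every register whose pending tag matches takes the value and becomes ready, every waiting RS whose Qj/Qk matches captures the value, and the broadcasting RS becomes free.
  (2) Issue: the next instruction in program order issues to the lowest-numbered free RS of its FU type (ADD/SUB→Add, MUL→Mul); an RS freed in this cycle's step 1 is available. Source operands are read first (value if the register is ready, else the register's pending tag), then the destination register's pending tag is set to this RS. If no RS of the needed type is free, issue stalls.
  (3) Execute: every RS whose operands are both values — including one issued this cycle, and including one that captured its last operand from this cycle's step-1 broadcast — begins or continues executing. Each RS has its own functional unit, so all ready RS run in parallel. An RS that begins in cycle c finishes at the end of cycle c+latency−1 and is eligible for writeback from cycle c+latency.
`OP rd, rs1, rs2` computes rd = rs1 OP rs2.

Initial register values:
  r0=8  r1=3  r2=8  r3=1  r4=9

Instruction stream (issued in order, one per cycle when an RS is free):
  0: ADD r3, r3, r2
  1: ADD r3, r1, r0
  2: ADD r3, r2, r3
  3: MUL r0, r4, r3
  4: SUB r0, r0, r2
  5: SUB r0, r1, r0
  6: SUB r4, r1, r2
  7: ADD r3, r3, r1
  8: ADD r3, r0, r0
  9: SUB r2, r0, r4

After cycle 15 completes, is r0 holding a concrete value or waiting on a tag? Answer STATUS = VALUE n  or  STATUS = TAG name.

STATUS = TAG Add1

c1: issue ADD r3<-Add1 | r0:8,r1:3,r2:8,r3:Add1,r4:9
c2: issue ADD r3<-Add2 | r0:8,r1:3,r2:8,r3:Add2,r4:9
c3: stall | r0:8,r1:3,r2:8,r3:Add2,r4:9
c4: CDB Add1=9; issue ADD r3<-Add1 | r0:8,r1:3,r2:8,r3:Add1,r4:9
c5: CDB Add2=11; issue MUL r0<-Mul1 | r0:Mul1,r1:3,r2:8,r3:Add1,r4:9
c6: issue SUB r0<-Add2 | r0:Add2,r1:3,r2:8,r3:Add1,r4:9
c7: stall | r0:Add2,r1:3,r2:8,r3:Add1,r4:9
c8: CDB Add1=19; issue SUB r0<-Add1 | r0:Add1,r1:3,r2:8,r3:19,r4:9
c9: stall | r0:Add1,r1:3,r2:8,r3:19,r4:9
c10: stall | r0:Add1,r1:3,r2:8,r3:19,r4:9
c11: stall | r0:Add1,r1:3,r2:8,r3:19,r4:9
c12: stall | r0:Add1,r1:3,r2:8,r3:19,r4:9
c13: CDB Mul1=171; stall | r0:Add1,r1:3,r2:8,r3:19,r4:9
c14: stall | r0:Add1,r1:3,r2:8,r3:19,r4:9
c15: stall | r0:Add1,r1:3,r2:8,r3:19,r4:9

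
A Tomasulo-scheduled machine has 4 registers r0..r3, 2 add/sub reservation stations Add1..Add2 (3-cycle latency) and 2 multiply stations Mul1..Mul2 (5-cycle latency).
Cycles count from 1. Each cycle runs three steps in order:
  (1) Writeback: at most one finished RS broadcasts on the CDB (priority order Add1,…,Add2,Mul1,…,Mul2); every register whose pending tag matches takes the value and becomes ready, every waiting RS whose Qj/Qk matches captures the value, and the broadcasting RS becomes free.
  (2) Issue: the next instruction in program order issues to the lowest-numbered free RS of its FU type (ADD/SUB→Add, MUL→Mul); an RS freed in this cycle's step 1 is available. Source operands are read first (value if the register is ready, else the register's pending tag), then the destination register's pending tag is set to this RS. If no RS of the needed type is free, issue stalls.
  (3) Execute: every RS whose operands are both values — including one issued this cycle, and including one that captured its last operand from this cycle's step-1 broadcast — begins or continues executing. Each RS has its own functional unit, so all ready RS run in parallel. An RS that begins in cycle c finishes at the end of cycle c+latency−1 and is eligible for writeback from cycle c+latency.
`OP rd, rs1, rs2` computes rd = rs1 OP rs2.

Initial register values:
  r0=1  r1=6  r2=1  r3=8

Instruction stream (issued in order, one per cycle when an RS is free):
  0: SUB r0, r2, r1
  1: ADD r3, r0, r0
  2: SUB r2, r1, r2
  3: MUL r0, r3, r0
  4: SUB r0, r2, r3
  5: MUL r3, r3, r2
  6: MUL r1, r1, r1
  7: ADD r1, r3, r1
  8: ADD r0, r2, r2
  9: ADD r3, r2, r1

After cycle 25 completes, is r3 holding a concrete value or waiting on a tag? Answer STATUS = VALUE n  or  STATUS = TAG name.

STATUS = VALUE -9

cycle 1: issue SUB r0<-Add1 // r0:Add1,r1:6,r2:1,r3:8
cycle 2: issue ADD r3<-Add2 // r0:Add1,r1:6,r2:1,r3:Add2
cycle 3: stall // r0:Add1,r1:6,r2:1,r3:Add2
cycle 4: CDB Add1=-5; issue SUB r2<-Add1 // r0:-5,r1:6,r2:Add1,r3:Add2
cycle 5: issue MUL r0<-Mul1 // r0:Mul1,r1:6,r2:Add1,r3:Add2
cycle 6: stall // r0:Mul1,r1:6,r2:Add1,r3:Add2
cycle 7: CDB Add1=5; issue SUB r0<-Add1 // r0:Add1,r1:6,r2:5,r3:Add2
cycle 8: CDB Add2=-10; issue MUL r3<-Mul2 // r0:Add1,r1:6,r2:5,r3:Mul2
cycle 9: stall // r0:Add1,r1:6,r2:5,r3:Mul2
cycle 10: stall // r0:Add1,r1:6,r2:5,r3:Mul2
cycle 11: CDB Add1=15; stall // r0:15,r1:6,r2:5,r3:Mul2
cycle 12: stall // r0:15,r1:6,r2:5,r3:Mul2
cycle 13: CDB Mul1=50; issue MUL r1<-Mul1 // r0:15,r1:Mul1,r2:5,r3:Mul2
cycle 14: CDB Mul2=-50; issue ADD r1<-Add1 // r0:15,r1:Add1,r2:5,r3:-50
cycle 15: issue ADD r0<-Add2 // r0:Add2,r1:Add1,r2:5,r3:-50
cycle 16: stall // r0:Add2,r1:Add1,r2:5,r3:-50
cycle 17: stall // r0:Add2,r1:Add1,r2:5,r3:-50
cycle 18: CDB Add2=10; issue ADD r3<-Add2 // r0:10,r1:Add1,r2:5,r3:Add2
cycle 19: CDB Mul1=36 // r0:10,r1:Add1,r2:5,r3:Add2
cycle 20: - // r0:10,r1:Add1,r2:5,r3:Add2
cycle 21: - // r0:10,r1:Add1,r2:5,r3:Add2
cycle 22: CDB Add1=-14 // r0:10,r1:-14,r2:5,r3:Add2
cycle 23: - // r0:10,r1:-14,r2:5,r3:Add2
cycle 24: - // r0:10,r1:-14,r2:5,r3:Add2
cycle 25: CDB Add2=-9 // r0:10,r1:-14,r2:5,r3:-9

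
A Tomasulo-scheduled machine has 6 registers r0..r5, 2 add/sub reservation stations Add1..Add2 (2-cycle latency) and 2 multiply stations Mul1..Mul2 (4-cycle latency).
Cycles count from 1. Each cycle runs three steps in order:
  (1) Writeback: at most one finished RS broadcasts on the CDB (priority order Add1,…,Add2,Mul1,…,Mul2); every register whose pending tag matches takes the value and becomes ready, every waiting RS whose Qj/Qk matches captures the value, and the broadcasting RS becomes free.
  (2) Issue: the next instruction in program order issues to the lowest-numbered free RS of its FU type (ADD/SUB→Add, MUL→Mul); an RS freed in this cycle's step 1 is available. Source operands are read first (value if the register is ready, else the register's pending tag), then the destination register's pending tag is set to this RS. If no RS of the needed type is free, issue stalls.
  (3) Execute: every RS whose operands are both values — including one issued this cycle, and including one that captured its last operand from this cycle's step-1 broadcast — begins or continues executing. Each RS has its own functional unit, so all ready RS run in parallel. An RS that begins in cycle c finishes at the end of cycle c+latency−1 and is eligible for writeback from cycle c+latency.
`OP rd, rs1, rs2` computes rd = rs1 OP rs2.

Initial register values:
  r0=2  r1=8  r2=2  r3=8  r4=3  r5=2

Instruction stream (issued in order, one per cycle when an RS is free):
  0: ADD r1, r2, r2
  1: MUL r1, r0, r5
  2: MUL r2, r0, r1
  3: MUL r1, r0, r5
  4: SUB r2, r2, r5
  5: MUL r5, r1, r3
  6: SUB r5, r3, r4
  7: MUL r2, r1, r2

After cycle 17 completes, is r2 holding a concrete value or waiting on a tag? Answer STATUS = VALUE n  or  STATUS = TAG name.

STATUS = VALUE 24

  c1: issue ADD r1<-Add1  regs: r0:2,r1:Add1,r2:2,r3:8,r4:3,r5:2
  c2: issue MUL r1<-Mul1  regs: r0:2,r1:Mul1,r2:2,r3:8,r4:3,r5:2
  c3: CDB Add1=4; issue MUL r2<-Mul2  regs: r0:2,r1:Mul1,r2:Mul2,r3:8,r4:3,r5:2
  c4: stall  regs: r0:2,r1:Mul1,r2:Mul2,r3:8,r4:3,r5:2
  c5: stall  regs: r0:2,r1:Mul1,r2:Mul2,r3:8,r4:3,r5:2
  c6: CDB Mul1=4; issue MUL r1<-Mul1  regs: r0:2,r1:Mul1,r2:Mul2,r3:8,r4:3,r5:2
  c7: issue SUB r2<-Add1  regs: r0:2,r1:Mul1,r2:Add1,r3:8,r4:3,r5:2
  c8: stall  regs: r0:2,r1:Mul1,r2:Add1,r3:8,r4:3,r5:2
  c9: stall  regs: r0:2,r1:Mul1,r2:Add1,r3:8,r4:3,r5:2
  c10: CDB Mul1=4; issue MUL r5<-Mul1  regs: r0:2,r1:4,r2:Add1,r3:8,r4:3,r5:Mul1
  c11: CDB Mul2=8; issue SUB r5<-Add2  regs: r0:2,r1:4,r2:Add1,r3:8,r4:3,r5:Add2
  c12: issue MUL r2<-Mul2  regs: r0:2,r1:4,r2:Mul2,r3:8,r4:3,r5:Add2
  c13: CDB Add1=6  regs: r0:2,r1:4,r2:Mul2,r3:8,r4:3,r5:Add2
  c14: CDB Add2=5  regs: r0:2,r1:4,r2:Mul2,r3:8,r4:3,r5:5
  c15: CDB Mul1=32  regs: r0:2,r1:4,r2:Mul2,r3:8,r4:3,r5:5
  c16: -  regs: r0:2,r1:4,r2:Mul2,r3:8,r4:3,r5:5
  c17: CDB Mul2=24  regs: r0:2,r1:4,r2:24,r3:8,r4:3,r5:5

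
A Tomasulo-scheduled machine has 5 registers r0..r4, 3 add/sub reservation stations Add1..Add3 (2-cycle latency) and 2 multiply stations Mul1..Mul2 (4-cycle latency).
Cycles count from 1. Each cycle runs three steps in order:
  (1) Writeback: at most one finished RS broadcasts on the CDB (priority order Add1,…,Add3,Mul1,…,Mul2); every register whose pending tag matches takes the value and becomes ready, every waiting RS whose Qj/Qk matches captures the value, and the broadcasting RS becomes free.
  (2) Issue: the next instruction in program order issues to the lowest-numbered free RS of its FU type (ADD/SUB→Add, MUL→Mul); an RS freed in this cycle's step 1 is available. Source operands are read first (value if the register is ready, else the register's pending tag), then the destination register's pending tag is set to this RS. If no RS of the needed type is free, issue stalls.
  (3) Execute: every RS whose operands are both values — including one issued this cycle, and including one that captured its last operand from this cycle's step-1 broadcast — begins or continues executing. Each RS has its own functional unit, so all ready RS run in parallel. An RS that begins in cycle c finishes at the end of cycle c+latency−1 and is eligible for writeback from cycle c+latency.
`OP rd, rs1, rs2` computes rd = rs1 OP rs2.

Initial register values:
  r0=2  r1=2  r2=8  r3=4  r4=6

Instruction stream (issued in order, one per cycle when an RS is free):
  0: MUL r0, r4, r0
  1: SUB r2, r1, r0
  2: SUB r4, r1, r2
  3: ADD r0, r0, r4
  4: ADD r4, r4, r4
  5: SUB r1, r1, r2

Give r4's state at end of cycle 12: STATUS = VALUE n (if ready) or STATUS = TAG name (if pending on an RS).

cycle 1: issue MUL r0<-Mul1 // r0:Mul1,r1:2,r2:8,r3:4,r4:6
cycle 2: issue SUB r2<-Add1 // r0:Mul1,r1:2,r2:Add1,r3:4,r4:6
cycle 3: issue SUB r4<-Add2 // r0:Mul1,r1:2,r2:Add1,r3:4,r4:Add2
cycle 4: issue ADD r0<-Add3 // r0:Add3,r1:2,r2:Add1,r3:4,r4:Add2
cycle 5: CDB Mul1=12; stall // r0:Add3,r1:2,r2:Add1,r3:4,r4:Add2
cycle 6: stall // r0:Add3,r1:2,r2:Add1,r3:4,r4:Add2
cycle 7: CDB Add1=-10; issue ADD r4<-Add1 // r0:Add3,r1:2,r2:-10,r3:4,r4:Add1
cycle 8: stall // r0:Add3,r1:2,r2:-10,r3:4,r4:Add1
cycle 9: CDB Add2=12; issue SUB r1<-Add2 // r0:Add3,r1:Add2,r2:-10,r3:4,r4:Add1
cycle 10: - // r0:Add3,r1:Add2,r2:-10,r3:4,r4:Add1
cycle 11: CDB Add1=24 // r0:Add3,r1:Add2,r2:-10,r3:4,r4:24
cycle 12: CDB Add2=12 // r0:Add3,r1:12,r2:-10,r3:4,r4:24

STATUS = VALUE 24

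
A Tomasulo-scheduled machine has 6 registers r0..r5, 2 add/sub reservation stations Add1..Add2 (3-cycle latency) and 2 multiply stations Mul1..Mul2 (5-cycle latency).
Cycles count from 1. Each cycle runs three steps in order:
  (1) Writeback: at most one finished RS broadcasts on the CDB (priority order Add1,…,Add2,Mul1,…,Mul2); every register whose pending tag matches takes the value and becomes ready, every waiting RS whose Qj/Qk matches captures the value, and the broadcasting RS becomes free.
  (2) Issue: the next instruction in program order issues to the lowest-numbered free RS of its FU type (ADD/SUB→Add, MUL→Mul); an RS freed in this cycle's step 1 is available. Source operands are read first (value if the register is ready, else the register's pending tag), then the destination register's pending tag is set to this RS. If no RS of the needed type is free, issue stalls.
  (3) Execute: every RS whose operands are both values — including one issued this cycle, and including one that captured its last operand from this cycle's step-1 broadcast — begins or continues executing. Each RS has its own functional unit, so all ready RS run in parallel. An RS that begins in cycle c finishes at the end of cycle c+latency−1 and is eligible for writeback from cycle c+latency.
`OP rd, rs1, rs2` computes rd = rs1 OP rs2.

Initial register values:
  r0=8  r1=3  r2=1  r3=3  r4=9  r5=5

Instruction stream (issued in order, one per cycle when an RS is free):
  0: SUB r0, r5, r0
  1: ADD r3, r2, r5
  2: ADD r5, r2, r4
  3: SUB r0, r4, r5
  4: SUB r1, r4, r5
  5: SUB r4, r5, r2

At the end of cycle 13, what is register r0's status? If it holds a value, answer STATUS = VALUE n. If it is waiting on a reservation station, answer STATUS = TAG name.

STATUS = VALUE -1

c1: issue SUB r0<-Add1 | r0:Add1,r1:3,r2:1,r3:3,r4:9,r5:5
c2: issue ADD r3<-Add2 | r0:Add1,r1:3,r2:1,r3:Add2,r4:9,r5:5
c3: stall | r0:Add1,r1:3,r2:1,r3:Add2,r4:9,r5:5
c4: CDB Add1=-3; issue ADD r5<-Add1 | r0:-3,r1:3,r2:1,r3:Add2,r4:9,r5:Add1
c5: CDB Add2=6; issue SUB r0<-Add2 | r0:Add2,r1:3,r2:1,r3:6,r4:9,r5:Add1
c6: stall | r0:Add2,r1:3,r2:1,r3:6,r4:9,r5:Add1
c7: CDB Add1=10; issue SUB r1<-Add1 | r0:Add2,r1:Add1,r2:1,r3:6,r4:9,r5:10
c8: stall | r0:Add2,r1:Add1,r2:1,r3:6,r4:9,r5:10
c9: stall | r0:Add2,r1:Add1,r2:1,r3:6,r4:9,r5:10
c10: CDB Add1=-1; issue SUB r4<-Add1 | r0:Add2,r1:-1,r2:1,r3:6,r4:Add1,r5:10
c11: CDB Add2=-1 | r0:-1,r1:-1,r2:1,r3:6,r4:Add1,r5:10
c12: - | r0:-1,r1:-1,r2:1,r3:6,r4:Add1,r5:10
c13: CDB Add1=9 | r0:-1,r1:-1,r2:1,r3:6,r4:9,r5:10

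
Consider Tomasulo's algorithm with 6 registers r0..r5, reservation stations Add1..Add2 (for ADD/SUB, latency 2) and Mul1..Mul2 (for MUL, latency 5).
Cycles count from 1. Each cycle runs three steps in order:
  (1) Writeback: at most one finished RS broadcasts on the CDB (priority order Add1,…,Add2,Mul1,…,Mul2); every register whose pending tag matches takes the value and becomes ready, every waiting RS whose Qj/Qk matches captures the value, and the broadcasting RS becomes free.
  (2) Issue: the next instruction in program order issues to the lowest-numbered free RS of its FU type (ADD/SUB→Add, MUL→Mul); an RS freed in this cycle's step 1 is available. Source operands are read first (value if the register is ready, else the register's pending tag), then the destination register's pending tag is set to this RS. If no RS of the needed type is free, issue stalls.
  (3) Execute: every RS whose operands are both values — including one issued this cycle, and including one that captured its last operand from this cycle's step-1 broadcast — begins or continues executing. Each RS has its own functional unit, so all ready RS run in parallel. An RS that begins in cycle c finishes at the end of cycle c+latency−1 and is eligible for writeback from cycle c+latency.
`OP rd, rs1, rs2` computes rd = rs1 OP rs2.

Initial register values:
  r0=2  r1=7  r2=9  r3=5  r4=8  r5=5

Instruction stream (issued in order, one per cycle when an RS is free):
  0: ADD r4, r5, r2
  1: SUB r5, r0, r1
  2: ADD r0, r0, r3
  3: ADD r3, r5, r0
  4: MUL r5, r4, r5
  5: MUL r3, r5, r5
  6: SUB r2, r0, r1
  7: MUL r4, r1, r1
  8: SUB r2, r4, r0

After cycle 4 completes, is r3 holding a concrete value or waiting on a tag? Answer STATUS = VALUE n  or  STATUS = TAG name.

STATUS = TAG Add2

c1: issue ADD r4<-Add1 | r0:2,r1:7,r2:9,r3:5,r4:Add1,r5:5
c2: issue SUB r5<-Add2 | r0:2,r1:7,r2:9,r3:5,r4:Add1,r5:Add2
c3: CDB Add1=14; issue ADD r0<-Add1 | r0:Add1,r1:7,r2:9,r3:5,r4:14,r5:Add2
c4: CDB Add2=-5; issue ADD r3<-Add2 | r0:Add1,r1:7,r2:9,r3:Add2,r4:14,r5:-5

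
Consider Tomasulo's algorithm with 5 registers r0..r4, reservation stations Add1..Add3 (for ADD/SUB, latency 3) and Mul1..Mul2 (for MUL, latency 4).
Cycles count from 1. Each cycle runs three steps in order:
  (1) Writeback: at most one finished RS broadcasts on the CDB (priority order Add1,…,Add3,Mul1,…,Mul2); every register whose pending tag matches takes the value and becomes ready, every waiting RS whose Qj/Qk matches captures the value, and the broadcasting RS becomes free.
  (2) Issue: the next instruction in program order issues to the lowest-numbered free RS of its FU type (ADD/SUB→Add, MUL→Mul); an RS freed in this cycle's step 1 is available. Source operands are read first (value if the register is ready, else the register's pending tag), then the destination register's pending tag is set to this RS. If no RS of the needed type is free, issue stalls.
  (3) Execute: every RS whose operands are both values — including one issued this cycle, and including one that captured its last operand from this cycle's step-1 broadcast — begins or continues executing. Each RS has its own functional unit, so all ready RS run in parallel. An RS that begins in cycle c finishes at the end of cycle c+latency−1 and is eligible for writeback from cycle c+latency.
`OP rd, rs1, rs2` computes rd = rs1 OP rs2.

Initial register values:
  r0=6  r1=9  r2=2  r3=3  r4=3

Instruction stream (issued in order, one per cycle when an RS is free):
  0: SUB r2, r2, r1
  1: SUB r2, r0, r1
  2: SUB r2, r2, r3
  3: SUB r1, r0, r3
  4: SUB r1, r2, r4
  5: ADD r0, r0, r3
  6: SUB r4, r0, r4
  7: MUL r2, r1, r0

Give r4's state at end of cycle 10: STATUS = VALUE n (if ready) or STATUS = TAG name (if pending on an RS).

  c1: issue SUB r2<-Add1  regs: r0:6,r1:9,r2:Add1,r3:3,r4:3
  c2: issue SUB r2<-Add2  regs: r0:6,r1:9,r2:Add2,r3:3,r4:3
  c3: issue SUB r2<-Add3  regs: r0:6,r1:9,r2:Add3,r3:3,r4:3
  c4: CDB Add1=-7; issue SUB r1<-Add1  regs: r0:6,r1:Add1,r2:Add3,r3:3,r4:3
  c5: CDB Add2=-3; issue SUB r1<-Add2  regs: r0:6,r1:Add2,r2:Add3,r3:3,r4:3
  c6: stall  regs: r0:6,r1:Add2,r2:Add3,r3:3,r4:3
  c7: CDB Add1=3; issue ADD r0<-Add1  regs: r0:Add1,r1:Add2,r2:Add3,r3:3,r4:3
  c8: CDB Add3=-6; issue SUB r4<-Add3  regs: r0:Add1,r1:Add2,r2:-6,r3:3,r4:Add3
  c9: issue MUL r2<-Mul1  regs: r0:Add1,r1:Add2,r2:Mul1,r3:3,r4:Add3
  c10: CDB Add1=9  regs: r0:9,r1:Add2,r2:Mul1,r3:3,r4:Add3

STATUS = TAG Add3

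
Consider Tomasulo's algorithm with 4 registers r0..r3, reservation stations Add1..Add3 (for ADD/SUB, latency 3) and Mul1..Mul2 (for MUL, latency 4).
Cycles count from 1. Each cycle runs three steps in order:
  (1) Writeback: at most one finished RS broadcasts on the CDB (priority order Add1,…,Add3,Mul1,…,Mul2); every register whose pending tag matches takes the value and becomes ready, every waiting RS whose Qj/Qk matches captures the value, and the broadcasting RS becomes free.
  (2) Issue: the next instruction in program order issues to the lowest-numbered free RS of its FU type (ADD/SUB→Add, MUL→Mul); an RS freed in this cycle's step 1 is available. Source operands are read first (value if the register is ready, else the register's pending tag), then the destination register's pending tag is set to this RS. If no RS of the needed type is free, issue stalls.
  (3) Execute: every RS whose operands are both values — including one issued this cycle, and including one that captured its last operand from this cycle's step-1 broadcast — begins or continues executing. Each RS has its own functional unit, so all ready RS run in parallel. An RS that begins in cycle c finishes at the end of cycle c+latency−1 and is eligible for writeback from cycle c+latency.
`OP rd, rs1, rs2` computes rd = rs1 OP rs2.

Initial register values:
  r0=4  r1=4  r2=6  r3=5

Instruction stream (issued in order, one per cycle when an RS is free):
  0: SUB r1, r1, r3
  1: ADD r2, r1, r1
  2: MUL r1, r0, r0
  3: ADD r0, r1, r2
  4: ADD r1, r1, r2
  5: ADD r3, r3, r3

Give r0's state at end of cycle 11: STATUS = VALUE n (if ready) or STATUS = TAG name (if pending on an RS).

STATUS = VALUE 14

  c1: issue SUB r1<-Add1  regs: r0:4,r1:Add1,r2:6,r3:5
  c2: issue ADD r2<-Add2  regs: r0:4,r1:Add1,r2:Add2,r3:5
  c3: issue MUL r1<-Mul1  regs: r0:4,r1:Mul1,r2:Add2,r3:5
  c4: CDB Add1=-1; issue ADD r0<-Add1  regs: r0:Add1,r1:Mul1,r2:Add2,r3:5
  c5: issue ADD r1<-Add3  regs: r0:Add1,r1:Add3,r2:Add2,r3:5
  c6: stall  regs: r0:Add1,r1:Add3,r2:Add2,r3:5
  c7: CDB Add2=-2; issue ADD r3<-Add2  regs: r0:Add1,r1:Add3,r2:-2,r3:Add2
  c8: CDB Mul1=16  regs: r0:Add1,r1:Add3,r2:-2,r3:Add2
  c9: -  regs: r0:Add1,r1:Add3,r2:-2,r3:Add2
  c10: CDB Add2=10  regs: r0:Add1,r1:Add3,r2:-2,r3:10
  c11: CDB Add1=14  regs: r0:14,r1:Add3,r2:-2,r3:10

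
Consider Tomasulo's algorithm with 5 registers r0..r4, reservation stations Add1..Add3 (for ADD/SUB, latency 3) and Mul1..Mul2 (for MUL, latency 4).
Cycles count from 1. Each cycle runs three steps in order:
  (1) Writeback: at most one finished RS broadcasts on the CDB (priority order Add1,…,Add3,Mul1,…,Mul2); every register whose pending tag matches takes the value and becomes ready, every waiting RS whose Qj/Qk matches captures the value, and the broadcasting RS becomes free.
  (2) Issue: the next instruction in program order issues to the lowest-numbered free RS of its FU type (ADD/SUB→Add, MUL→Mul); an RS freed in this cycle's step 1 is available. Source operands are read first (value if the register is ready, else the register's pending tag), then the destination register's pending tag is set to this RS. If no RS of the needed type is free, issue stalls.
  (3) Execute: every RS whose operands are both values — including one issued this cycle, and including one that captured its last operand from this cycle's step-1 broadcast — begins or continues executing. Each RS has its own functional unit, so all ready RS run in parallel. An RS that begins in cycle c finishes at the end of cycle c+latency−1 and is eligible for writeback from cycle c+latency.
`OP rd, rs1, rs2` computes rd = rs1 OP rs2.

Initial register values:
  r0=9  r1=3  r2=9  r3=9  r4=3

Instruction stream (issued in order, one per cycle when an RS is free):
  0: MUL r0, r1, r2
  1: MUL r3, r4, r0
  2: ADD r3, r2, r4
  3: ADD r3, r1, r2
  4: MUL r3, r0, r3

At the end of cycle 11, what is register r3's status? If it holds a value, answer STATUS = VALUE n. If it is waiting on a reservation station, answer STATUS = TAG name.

STATUS = VALUE 324

  c1: issue MUL r0<-Mul1  regs: r0:Mul1,r1:3,r2:9,r3:9,r4:3
  c2: issue MUL r3<-Mul2  regs: r0:Mul1,r1:3,r2:9,r3:Mul2,r4:3
  c3: issue ADD r3<-Add1  regs: r0:Mul1,r1:3,r2:9,r3:Add1,r4:3
  c4: issue ADD r3<-Add2  regs: r0:Mul1,r1:3,r2:9,r3:Add2,r4:3
  c5: CDB Mul1=27; issue MUL r3<-Mul1  regs: r0:27,r1:3,r2:9,r3:Mul1,r4:3
  c6: CDB Add1=12  regs: r0:27,r1:3,r2:9,r3:Mul1,r4:3
  c7: CDB Add2=12  regs: r0:27,r1:3,r2:9,r3:Mul1,r4:3
  c8: -  regs: r0:27,r1:3,r2:9,r3:Mul1,r4:3
  c9: CDB Mul2=81  regs: r0:27,r1:3,r2:9,r3:Mul1,r4:3
  c10: -  regs: r0:27,r1:3,r2:9,r3:Mul1,r4:3
  c11: CDB Mul1=324  regs: r0:27,r1:3,r2:9,r3:324,r4:3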